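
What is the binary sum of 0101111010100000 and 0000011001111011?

Add column by column from the right: bit + bit + carry-in; write the sum mod 2, carry 1 when the sum is 2 or 3.
carry:  0011110111000000
        0101111010100000
+       0000011001111011
------------------------
       00110010100011011
(the carry out of the leftmost column, 0, becomes the leading bit)
Decimal check:
  0101111010100000 = 16384 + 4096 + 2048 + 1024 + 512 + 128 + 32 = 24224
  0000011001111011 = 1024 + 512 + 64 + 32 + 16 + 8 + 2 + 1 = 1659
  24224 + 1659 = 25883, and 00110010100011011 = 16384 + 8192 + 1024 + 256 + 16 + 8 + 2 + 1 = 25883 ✓



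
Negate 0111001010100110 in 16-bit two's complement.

Original: 0111001010100110
Step 1 - Invert all bits: 1000110101011001
Step 2 - Add 1: 1000110101011010
Verification: 0111001010100110 + 1000110101011010 = 10000000000000000; discarding the end carry (carry out of the top bit) leaves the 16-bit value 0000000000000000, as required for x + (-x)



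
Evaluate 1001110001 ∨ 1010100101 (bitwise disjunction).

OR: 1 when either bit is 1
  1001110001
| 1010100101
------------
  1011110101
Decimal: 625 | 677 = 757



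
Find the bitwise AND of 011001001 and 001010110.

AND: 1 only when both bits are 1
  011001001
& 001010110
-----------
  001000000
Decimal: 201 & 86 = 64



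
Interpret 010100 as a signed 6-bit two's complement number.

Binary: 010100
Sign bit: 0 (non-negative)
Read directly as an unsigned value:
010100 = 16 + 4 = 20
Value: 20



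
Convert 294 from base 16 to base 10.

Expand by place value (powers of 16):
294 = 2 × 16^2 + 9 × 16^1 + 4 × 16^0
= 2 × 256 + 9 × 16 + 4 × 1
= 512 + 144 + 4
= 660



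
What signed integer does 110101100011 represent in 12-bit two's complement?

Binary: 110101100011
Sign bit: 1 (negative)
Invert: 001010011100
Add 1:  001010011101
Magnitude: 001010011101 = 512 + 128 + 16 + 8 + 4 + 1 = 669
Value: -669



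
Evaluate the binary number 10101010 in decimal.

Sum of powers of 2 for each 1-bit:
2^1 + 2^3 + 2^5 + 2^7
= 2 + 8 + 32 + 128
= 170



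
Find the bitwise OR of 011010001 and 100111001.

OR: 1 when either bit is 1
  011010001
| 100111001
-----------
  111111001
Decimal: 209 | 313 = 505



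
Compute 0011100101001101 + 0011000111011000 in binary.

Add column by column from the right: bit + bit + carry-in; write the sum mod 2, carry 1 when the sum is 2 or 3.
carry:  0110001110110000
        0011100101001101
+       0011000111011000
------------------------
       00110101100100101
(the carry out of the leftmost column, 0, becomes the leading bit)
Decimal check:
  0011100101001101 = 8192 + 4096 + 2048 + 256 + 64 + 8 + 4 + 1 = 14669
  0011000111011000 = 8192 + 4096 + 256 + 128 + 64 + 16 + 8 = 12760
  14669 + 12760 = 27429, and 00110101100100101 = 16384 + 8192 + 2048 + 512 + 256 + 32 + 4 + 1 = 27429 ✓



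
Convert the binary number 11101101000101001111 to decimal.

Sum of powers of 2 for each 1-bit:
2^0 + 2^1 + 2^2 + 2^3 + 2^6 + 2^8 + 2^12 + 2^14 + 2^15 + 2^17 + 2^18 + 2^19
= 1 + 2 + 4 + 8 + 64 + 256 + 4096 + 16384 + 32768 + 131072 + 262144 + 524288
= 971087



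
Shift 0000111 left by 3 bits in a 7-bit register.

Original: 0000111 (decimal 7)
Shift left by 3 positions
Append 3 zeros on the right
Result: 0111000 (decimal 56)
Equivalent: 7 << 3 = 7 × 2^3 = 56



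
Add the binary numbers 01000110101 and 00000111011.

Add column by column from the right: bit + bit + carry-in; write the sum mod 2, carry 1 when the sum is 2 or 3.
carry:  00001111110
        01000110101
+       00000111011
-------------------
       001001110000
(the carry out of the leftmost column, 0, becomes the leading bit)
Decimal check:
  01000110101 = 512 + 32 + 16 + 4 + 1 = 565
  00000111011 = 32 + 16 + 8 + 2 + 1 = 59
  565 + 59 = 624, and 001001110000 = 512 + 64 + 32 + 16 = 624 ✓



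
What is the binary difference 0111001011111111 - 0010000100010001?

Method 1 - Direct subtraction (column by column from the right: bit − bit − borrow-in; if negative, add 2 and borrow 1 from the next column):
borrow: 0000001000000000
        0111001011111111
-       0010000100010001
------------------------
        0101000111101110

Method 2 - Add two's complement:
Two's complement of 0010000100010001: invert → 1101111011101110, add 1 → 1101111011101111
  0111001011111111
+ 1101111011101111
------------------
 10101000111101110  (end carry out of the top bit = 1)
Discarding the end carry: 0101000111101110
Decimal check:
  0111001011111111 = 16384 + 8192 + 4096 + 512 + 128 + 64 + 32 + 16 + 8 + 4 + 2 + 1 = 29439
  0010000100010001 = 8192 + 256 + 16 + 1 = 8465
  29439 - 8465 = 20974, and 0101000111101110 = 16384 + 4096 + 256 + 128 + 64 + 32 + 8 + 4 + 2 = 20974 ✓



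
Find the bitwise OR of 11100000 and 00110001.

OR: 1 when either bit is 1
  11100000
| 00110001
----------
  11110001
Decimal: 224 | 49 = 241



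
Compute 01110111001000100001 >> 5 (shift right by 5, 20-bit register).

Original: 01110111001000100001 (decimal 487969)
Shift right by 5 positions
Drop the 5 low bits; fill with zeros on the left
Result: 00000011101110010001 (decimal 15249)
Equivalent: 487969 >> 5 = 487969 ÷ 2^5 = 15249



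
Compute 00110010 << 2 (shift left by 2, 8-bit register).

Original: 00110010 (decimal 50)
Shift left by 2 positions
Append 2 zeros on the right
Result: 11001000 (decimal 200)
Equivalent: 50 << 2 = 50 × 2^2 = 200



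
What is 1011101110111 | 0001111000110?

OR: 1 when either bit is 1
  1011101110111
| 0001111000110
---------------
  1011111110111
Decimal: 6007 | 966 = 6135



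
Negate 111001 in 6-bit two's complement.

Original (sign bit 1, negative): 111001
Step 1 - Invert all bits: 000110
Step 2 - Add 1: 000111
Verification: 111001 + 000111 = 1000000; discarding the end carry (carry out of the top bit) leaves the 6-bit value 000000, as required for x + (-x)



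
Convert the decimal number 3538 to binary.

Using repeated division by 2:
3538 ÷ 2 = 1769 remainder 0
1769 ÷ 2 = 884 remainder 1
884 ÷ 2 = 442 remainder 0
442 ÷ 2 = 221 remainder 0
221 ÷ 2 = 110 remainder 1
110 ÷ 2 = 55 remainder 0
55 ÷ 2 = 27 remainder 1
27 ÷ 2 = 13 remainder 1
13 ÷ 2 = 6 remainder 1
6 ÷ 2 = 3 remainder 0
3 ÷ 2 = 1 remainder 1
1 ÷ 2 = 0 remainder 1
Reading remainders bottom to top: 110111010010



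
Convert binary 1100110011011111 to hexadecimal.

Group into 4-bit nibbles from right:
  1100 = C
  1100 = C
  1101 = D
  1111 = F
Result: CCDF



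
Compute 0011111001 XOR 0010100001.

XOR: 1 when bits differ
  0011111001
^ 0010100001
------------
  0001011000
Decimal: 249 ^ 161 = 88



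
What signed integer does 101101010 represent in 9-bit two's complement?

Binary: 101101010
Sign bit: 1 (negative)
Invert: 010010101
Add 1:  010010110
Magnitude: 010010110 = 128 + 16 + 4 + 2 = 150
Value: -150



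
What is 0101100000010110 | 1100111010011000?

OR: 1 when either bit is 1
  0101100000010110
| 1100111010011000
------------------
  1101111010011110
Decimal: 22550 | 52888 = 56990



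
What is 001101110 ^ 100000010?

XOR: 1 when bits differ
  001101110
^ 100000010
-----------
  101101100
Decimal: 110 ^ 258 = 364



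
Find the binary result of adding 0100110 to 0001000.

Add column by column from the right: bit + bit + carry-in; write the sum mod 2, carry 1 when the sum is 2 or 3.
carry:  0000000
        0100110
+       0001000
---------------
       00101110
(the carry out of the leftmost column, 0, becomes the leading bit)
Decimal check:
  0100110 = 32 + 4 + 2 = 38
  0001000 = 8
  38 + 8 = 46, and 00101110 = 32 + 8 + 4 + 2 = 46 ✓



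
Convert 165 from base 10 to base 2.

Using repeated division by 2:
165 ÷ 2 = 82 remainder 1
82 ÷ 2 = 41 remainder 0
41 ÷ 2 = 20 remainder 1
20 ÷ 2 = 10 remainder 0
10 ÷ 2 = 5 remainder 0
5 ÷ 2 = 2 remainder 1
2 ÷ 2 = 1 remainder 0
1 ÷ 2 = 0 remainder 1
Reading remainders bottom to top: 10100101



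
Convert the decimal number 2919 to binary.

Using repeated division by 2:
2919 ÷ 2 = 1459 remainder 1
1459 ÷ 2 = 729 remainder 1
729 ÷ 2 = 364 remainder 1
364 ÷ 2 = 182 remainder 0
182 ÷ 2 = 91 remainder 0
91 ÷ 2 = 45 remainder 1
45 ÷ 2 = 22 remainder 1
22 ÷ 2 = 11 remainder 0
11 ÷ 2 = 5 remainder 1
5 ÷ 2 = 2 remainder 1
2 ÷ 2 = 1 remainder 0
1 ÷ 2 = 0 remainder 1
Reading remainders bottom to top: 101101100111



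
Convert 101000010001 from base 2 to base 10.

Sum of powers of 2 for each 1-bit:
2^0 + 2^4 + 2^9 + 2^11
= 1 + 16 + 512 + 2048
= 2577



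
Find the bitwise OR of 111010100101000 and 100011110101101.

OR: 1 when either bit is 1
  111010100101000
| 100011110101101
-----------------
  111011110101101
Decimal: 29992 | 18349 = 30637



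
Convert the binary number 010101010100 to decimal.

Sum of powers of 2 for each 1-bit:
2^2 + 2^4 + 2^6 + 2^8 + 2^10
= 4 + 16 + 64 + 256 + 1024
= 1364



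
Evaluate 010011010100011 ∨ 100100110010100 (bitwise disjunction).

OR: 1 when either bit is 1
  010011010100011
| 100100110010100
-----------------
  110111110110111
Decimal: 9891 | 18836 = 28599



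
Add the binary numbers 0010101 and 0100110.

Add column by column from the right: bit + bit + carry-in; write the sum mod 2, carry 1 when the sum is 2 or 3.
carry:  0001000
        0010101
+       0100110
---------------
       00111011
(the carry out of the leftmost column, 0, becomes the leading bit)
Decimal check:
  0010101 = 16 + 4 + 1 = 21
  0100110 = 32 + 4 + 2 = 38
  21 + 38 = 59, and 00111011 = 32 + 16 + 8 + 2 + 1 = 59 ✓



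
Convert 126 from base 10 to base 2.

Using repeated division by 2:
126 ÷ 2 = 63 remainder 0
63 ÷ 2 = 31 remainder 1
31 ÷ 2 = 15 remainder 1
15 ÷ 2 = 7 remainder 1
7 ÷ 2 = 3 remainder 1
3 ÷ 2 = 1 remainder 1
1 ÷ 2 = 0 remainder 1
Reading remainders bottom to top: 1111110



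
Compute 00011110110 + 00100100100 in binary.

Add column by column from the right: bit + bit + carry-in; write the sum mod 2, carry 1 when the sum is 2 or 3.
carry:  01111001000
        00011110110
+       00100100100
-------------------
       001000011010
(the carry out of the leftmost column, 0, becomes the leading bit)
Decimal check:
  00011110110 = 128 + 64 + 32 + 16 + 4 + 2 = 246
  00100100100 = 256 + 32 + 4 = 292
  246 + 292 = 538, and 001000011010 = 512 + 16 + 8 + 2 = 538 ✓



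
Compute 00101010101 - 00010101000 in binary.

Method 1 - Direct subtraction (column by column from the right: bit − bit − borrow-in; if negative, add 2 and borrow 1 from the next column):
borrow: 00101010000
        00101010101
-       00010101000
-------------------
        00010101101

Method 2 - Add two's complement:
Two's complement of 00010101000: invert → 11101010111, add 1 → 11101011000
  00101010101
+ 11101011000
-------------
 100010101101  (end carry out of the top bit = 1)
Discarding the end carry: 00010101101
Decimal check:
  00101010101 = 256 + 64 + 16 + 4 + 1 = 341
  00010101000 = 128 + 32 + 8 = 168
  341 - 168 = 173, and 00010101101 = 128 + 32 + 8 + 4 + 1 = 173 ✓



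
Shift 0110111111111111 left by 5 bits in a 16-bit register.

Original: 0110111111111111 (decimal 28671)
Shift left by 5 positions
Append 5 zeros on the right and drop the 5 high bits that overflow the 16-bit width
Result: 1111111111100000 (decimal 65504)
Equivalent: 28671 << 5 = 28671 × 2^5 = 917472, truncated to 16 bits = 65504



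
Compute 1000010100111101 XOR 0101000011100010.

XOR: 1 when bits differ
  1000010100111101
^ 0101000011100010
------------------
  1101010111011111
Decimal: 34109 ^ 20706 = 54751



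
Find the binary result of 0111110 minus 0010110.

Method 1 - Direct subtraction (column by column from the right: bit − bit − borrow-in; if negative, add 2 and borrow 1 from the next column):
borrow: 0000000
        0111110
-       0010110
---------------
        0101000

Method 2 - Add two's complement:
Two's complement of 0010110: invert → 1101001, add 1 → 1101010
  0111110
+ 1101010
---------
 10101000  (end carry out of the top bit = 1)
Discarding the end carry: 0101000
Decimal check:
  0111110 = 32 + 16 + 8 + 4 + 2 = 62
  0010110 = 16 + 4 + 2 = 22
  62 - 22 = 40, and 0101000 = 32 + 8 = 40 ✓



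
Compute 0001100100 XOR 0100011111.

XOR: 1 when bits differ
  0001100100
^ 0100011111
------------
  0101111011
Decimal: 100 ^ 287 = 379



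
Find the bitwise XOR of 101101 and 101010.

XOR: 1 when bits differ
  101101
^ 101010
--------
  000111
Decimal: 45 ^ 42 = 7



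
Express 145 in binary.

Using repeated division by 2:
145 ÷ 2 = 72 remainder 1
72 ÷ 2 = 36 remainder 0
36 ÷ 2 = 18 remainder 0
18 ÷ 2 = 9 remainder 0
9 ÷ 2 = 4 remainder 1
4 ÷ 2 = 2 remainder 0
2 ÷ 2 = 1 remainder 0
1 ÷ 2 = 0 remainder 1
Reading remainders bottom to top: 10010001



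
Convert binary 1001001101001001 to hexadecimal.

Group into 4-bit nibbles from right:
  1001 = 9
  0011 = 3
  0100 = 4
  1001 = 9
Result: 9349



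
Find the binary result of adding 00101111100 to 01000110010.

Add column by column from the right: bit + bit + carry-in; write the sum mod 2, carry 1 when the sum is 2 or 3.
carry:  00011100000
        00101111100
+       01000110010
-------------------
       001110101110
(the carry out of the leftmost column, 0, becomes the leading bit)
Decimal check:
  00101111100 = 256 + 64 + 32 + 16 + 8 + 4 = 380
  01000110010 = 512 + 32 + 16 + 2 = 562
  380 + 562 = 942, and 001110101110 = 512 + 256 + 128 + 32 + 8 + 4 + 2 = 942 ✓



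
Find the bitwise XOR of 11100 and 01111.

XOR: 1 when bits differ
  11100
^ 01111
-------
  10011
Decimal: 28 ^ 15 = 19



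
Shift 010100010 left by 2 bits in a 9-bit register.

Original: 010100010 (decimal 162)
Shift left by 2 positions
Append 2 zeros on the right and drop the 2 high bits that overflow the 9-bit width
Result: 010001000 (decimal 136)
Equivalent: 162 << 2 = 162 × 2^2 = 648, truncated to 9 bits = 136



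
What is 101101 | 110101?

OR: 1 when either bit is 1
  101101
| 110101
--------
  111101
Decimal: 45 | 53 = 61



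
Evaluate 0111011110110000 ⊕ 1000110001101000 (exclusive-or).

XOR: 1 when bits differ
  0111011110110000
^ 1000110001101000
------------------
  1111101111011000
Decimal: 30640 ^ 35944 = 64472



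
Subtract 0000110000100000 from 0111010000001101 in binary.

Method 1 - Direct subtraction (column by column from the right: bit − bit − borrow-in; if negative, add 2 and borrow 1 from the next column):
borrow: 0001111111000000
        0111010000001101
-       0000110000100000
------------------------
        0110011111101101

Method 2 - Add two's complement:
Two's complement of 0000110000100000: invert → 1111001111011111, add 1 → 1111001111100000
  0111010000001101
+ 1111001111100000
------------------
 10110011111101101  (end carry out of the top bit = 1)
Discarding the end carry: 0110011111101101
Decimal check:
  0111010000001101 = 16384 + 8192 + 4096 + 1024 + 8 + 4 + 1 = 29709
  0000110000100000 = 2048 + 1024 + 32 = 3104
  29709 - 3104 = 26605, and 0110011111101101 = 16384 + 8192 + 1024 + 512 + 256 + 128 + 64 + 32 + 8 + 4 + 1 = 26605 ✓



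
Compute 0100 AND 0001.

AND: 1 only when both bits are 1
  0100
& 0001
------
  0000
Decimal: 4 & 1 = 0



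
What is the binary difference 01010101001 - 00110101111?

Method 1 - Direct subtraction (column by column from the right: bit − bit − borrow-in; if negative, add 2 and borrow 1 from the next column):
borrow: 01111111100
        01010101001
-       00110101111
-------------------
        00011111010

Method 2 - Add two's complement:
Two's complement of 00110101111: invert → 11001010000, add 1 → 11001010001
  01010101001
+ 11001010001
-------------
 100011111010  (end carry out of the top bit = 1)
Discarding the end carry: 00011111010
Decimal check:
  01010101001 = 512 + 128 + 32 + 8 + 1 = 681
  00110101111 = 256 + 128 + 32 + 8 + 4 + 2 + 1 = 431
  681 - 431 = 250, and 00011111010 = 128 + 64 + 32 + 16 + 8 + 2 = 250 ✓



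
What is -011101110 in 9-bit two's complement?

Original: 011101110
Step 1 - Invert all bits: 100010001
Step 2 - Add 1: 100010010
Verification: 011101110 + 100010010 = 1000000000; discarding the end carry (carry out of the top bit) leaves the 9-bit value 000000000, as required for x + (-x)



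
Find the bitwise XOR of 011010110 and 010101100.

XOR: 1 when bits differ
  011010110
^ 010101100
-----------
  001111010
Decimal: 214 ^ 172 = 122



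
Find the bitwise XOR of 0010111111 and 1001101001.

XOR: 1 when bits differ
  0010111111
^ 1001101001
------------
  1011010110
Decimal: 191 ^ 617 = 726



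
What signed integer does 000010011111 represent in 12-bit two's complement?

Binary: 000010011111
Sign bit: 0 (non-negative)
Read directly as an unsigned value:
000010011111 = 128 + 16 + 8 + 4 + 2 + 1 = 159
Value: 159



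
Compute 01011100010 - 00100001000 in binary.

Method 1 - Direct subtraction (column by column from the right: bit − bit − borrow-in; if negative, add 2 and borrow 1 from the next column):
borrow: 01000110000
        01011100010
-       00100001000
-------------------
        00111011010

Method 2 - Add two's complement:
Two's complement of 00100001000: invert → 11011110111, add 1 → 11011111000
  01011100010
+ 11011111000
-------------
 100111011010  (end carry out of the top bit = 1)
Discarding the end carry: 00111011010
Decimal check:
  01011100010 = 512 + 128 + 64 + 32 + 2 = 738
  00100001000 = 256 + 8 = 264
  738 - 264 = 474, and 00111011010 = 256 + 128 + 64 + 16 + 8 + 2 = 474 ✓



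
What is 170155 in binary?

Using repeated division by 2:
170155 ÷ 2 = 85077 remainder 1
85077 ÷ 2 = 42538 remainder 1
42538 ÷ 2 = 21269 remainder 0
21269 ÷ 2 = 10634 remainder 1
10634 ÷ 2 = 5317 remainder 0
5317 ÷ 2 = 2658 remainder 1
2658 ÷ 2 = 1329 remainder 0
1329 ÷ 2 = 664 remainder 1
664 ÷ 2 = 332 remainder 0
332 ÷ 2 = 166 remainder 0
166 ÷ 2 = 83 remainder 0
83 ÷ 2 = 41 remainder 1
41 ÷ 2 = 20 remainder 1
20 ÷ 2 = 10 remainder 0
10 ÷ 2 = 5 remainder 0
5 ÷ 2 = 2 remainder 1
2 ÷ 2 = 1 remainder 0
1 ÷ 2 = 0 remainder 1
Reading remainders bottom to top: 101001100010101011



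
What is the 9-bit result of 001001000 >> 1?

Original: 001001000 (decimal 72)
Shift right by 1 position
Drop the 1 low bit; fill with zero on the left
Result: 000100100 (decimal 36)
Equivalent: 72 >> 1 = 72 ÷ 2^1 = 36



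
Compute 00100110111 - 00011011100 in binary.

Method 1 - Direct subtraction (column by column from the right: bit − bit − borrow-in; if negative, add 2 and borrow 1 from the next column):
borrow: 00110110000
        00100110111
-       00011011100
-------------------
        00001011011

Method 2 - Add two's complement:
Two's complement of 00011011100: invert → 11100100011, add 1 → 11100100100
  00100110111
+ 11100100100
-------------
 100001011011  (end carry out of the top bit = 1)
Discarding the end carry: 00001011011
Decimal check:
  00100110111 = 256 + 32 + 16 + 4 + 2 + 1 = 311
  00011011100 = 128 + 64 + 16 + 8 + 4 = 220
  311 - 220 = 91, and 00001011011 = 64 + 16 + 8 + 2 + 1 = 91 ✓



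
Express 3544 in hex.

Using repeated division by 16 (digits 10–15 are A–F):
3544 ÷ 16 = 221 remainder 8
221 ÷ 16 = 13 remainder 13 (D)
13 ÷ 16 = 0 remainder 13 (D)
Reading remainders bottom to top: DD8



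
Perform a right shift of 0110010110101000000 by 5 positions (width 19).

Original: 0110010110101000000 (decimal 208192)
Shift right by 5 positions
Drop the 5 low bits; fill with zeros on the left
Result: 0000001100101101010 (decimal 6506)
Equivalent: 208192 >> 5 = 208192 ÷ 2^5 = 6506



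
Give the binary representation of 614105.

Using repeated division by 2:
614105 ÷ 2 = 307052 remainder 1
307052 ÷ 2 = 153526 remainder 0
153526 ÷ 2 = 76763 remainder 0
76763 ÷ 2 = 38381 remainder 1
38381 ÷ 2 = 19190 remainder 1
19190 ÷ 2 = 9595 remainder 0
9595 ÷ 2 = 4797 remainder 1
4797 ÷ 2 = 2398 remainder 1
2398 ÷ 2 = 1199 remainder 0
1199 ÷ 2 = 599 remainder 1
599 ÷ 2 = 299 remainder 1
299 ÷ 2 = 149 remainder 1
149 ÷ 2 = 74 remainder 1
74 ÷ 2 = 37 remainder 0
37 ÷ 2 = 18 remainder 1
18 ÷ 2 = 9 remainder 0
9 ÷ 2 = 4 remainder 1
4 ÷ 2 = 2 remainder 0
2 ÷ 2 = 1 remainder 0
1 ÷ 2 = 0 remainder 1
Reading remainders bottom to top: 10010101111011011001



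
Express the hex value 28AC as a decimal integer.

Expand by place value (powers of 16):
Digit values: A = 10, C = 12
28AC = 2 × 16^3 + 8 × 16^2 + 10 × 16^1 + 12 × 16^0
= 2 × 4096 + 8 × 256 + 10 × 16 + 12 × 1
= 8192 + 2048 + 160 + 12
= 10412



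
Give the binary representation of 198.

Using repeated division by 2:
198 ÷ 2 = 99 remainder 0
99 ÷ 2 = 49 remainder 1
49 ÷ 2 = 24 remainder 1
24 ÷ 2 = 12 remainder 0
12 ÷ 2 = 6 remainder 0
6 ÷ 2 = 3 remainder 0
3 ÷ 2 = 1 remainder 1
1 ÷ 2 = 0 remainder 1
Reading remainders bottom to top: 11000110



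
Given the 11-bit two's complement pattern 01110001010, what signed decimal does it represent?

Binary: 01110001010
Sign bit: 0 (non-negative)
Read directly as an unsigned value:
01110001010 = 512 + 256 + 128 + 8 + 2 = 906
Value: 906



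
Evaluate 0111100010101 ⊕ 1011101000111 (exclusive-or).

XOR: 1 when bits differ
  0111100010101
^ 1011101000111
---------------
  1100001010010
Decimal: 3861 ^ 5959 = 6226



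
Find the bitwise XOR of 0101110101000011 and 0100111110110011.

XOR: 1 when bits differ
  0101110101000011
^ 0100111110110011
------------------
  0001001011110000
Decimal: 23875 ^ 20403 = 4848



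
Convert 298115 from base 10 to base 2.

Using repeated division by 2:
298115 ÷ 2 = 149057 remainder 1
149057 ÷ 2 = 74528 remainder 1
74528 ÷ 2 = 37264 remainder 0
37264 ÷ 2 = 18632 remainder 0
18632 ÷ 2 = 9316 remainder 0
9316 ÷ 2 = 4658 remainder 0
4658 ÷ 2 = 2329 remainder 0
2329 ÷ 2 = 1164 remainder 1
1164 ÷ 2 = 582 remainder 0
582 ÷ 2 = 291 remainder 0
291 ÷ 2 = 145 remainder 1
145 ÷ 2 = 72 remainder 1
72 ÷ 2 = 36 remainder 0
36 ÷ 2 = 18 remainder 0
18 ÷ 2 = 9 remainder 0
9 ÷ 2 = 4 remainder 1
4 ÷ 2 = 2 remainder 0
2 ÷ 2 = 1 remainder 0
1 ÷ 2 = 0 remainder 1
Reading remainders bottom to top: 1001000110010000011



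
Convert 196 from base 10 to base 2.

Using repeated division by 2:
196 ÷ 2 = 98 remainder 0
98 ÷ 2 = 49 remainder 0
49 ÷ 2 = 24 remainder 1
24 ÷ 2 = 12 remainder 0
12 ÷ 2 = 6 remainder 0
6 ÷ 2 = 3 remainder 0
3 ÷ 2 = 1 remainder 1
1 ÷ 2 = 0 remainder 1
Reading remainders bottom to top: 11000100



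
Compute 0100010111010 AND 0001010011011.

AND: 1 only when both bits are 1
  0100010111010
& 0001010011011
---------------
  0000010011010
Decimal: 2234 & 667 = 154



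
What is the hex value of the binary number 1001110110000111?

Group into 4-bit nibbles from right:
  1001 = 9
  1101 = D
  1000 = 8
  0111 = 7
Result: 9D87



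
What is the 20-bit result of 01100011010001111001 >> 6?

Original: 01100011010001111001 (decimal 406649)
Shift right by 6 positions
Drop the 6 low bits; fill with zeros on the left
Result: 00000001100011010001 (decimal 6353)
Equivalent: 406649 >> 6 = 406649 ÷ 2^6 = 6353



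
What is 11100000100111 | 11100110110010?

OR: 1 when either bit is 1
  11100000100111
| 11100110110010
----------------
  11100110110111
Decimal: 14375 | 14770 = 14775



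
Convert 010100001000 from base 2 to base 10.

Sum of powers of 2 for each 1-bit:
2^3 + 2^8 + 2^10
= 8 + 256 + 1024
= 1288



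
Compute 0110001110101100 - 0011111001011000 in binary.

Method 1 - Direct subtraction (column by column from the right: bit − bit − borrow-in; if negative, add 2 and borrow 1 from the next column):
borrow: 0111100010100000
        0110001110101100
-       0011111001011000
------------------------
        0010010101010100

Method 2 - Add two's complement:
Two's complement of 0011111001011000: invert → 1100000110100111, add 1 → 1100000110101000
  0110001110101100
+ 1100000110101000
------------------
 10010010101010100  (end carry out of the top bit = 1)
Discarding the end carry: 0010010101010100
Decimal check:
  0110001110101100 = 16384 + 8192 + 512 + 256 + 128 + 32 + 8 + 4 = 25516
  0011111001011000 = 8192 + 4096 + 2048 + 1024 + 512 + 64 + 16 + 8 = 15960
  25516 - 15960 = 9556, and 0010010101010100 = 8192 + 1024 + 256 + 64 + 16 + 4 = 9556 ✓



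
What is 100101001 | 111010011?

OR: 1 when either bit is 1
  100101001
| 111010011
-----------
  111111011
Decimal: 297 | 467 = 507



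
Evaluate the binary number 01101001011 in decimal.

Sum of powers of 2 for each 1-bit:
2^0 + 2^1 + 2^3 + 2^6 + 2^8 + 2^9
= 1 + 2 + 8 + 64 + 256 + 512
= 843



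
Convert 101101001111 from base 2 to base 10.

Sum of powers of 2 for each 1-bit:
2^0 + 2^1 + 2^2 + 2^3 + 2^6 + 2^8 + 2^9 + 2^11
= 1 + 2 + 4 + 8 + 64 + 256 + 512 + 2048
= 2895



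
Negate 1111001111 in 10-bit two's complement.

Original (sign bit 1, negative): 1111001111
Step 1 - Invert all bits: 0000110000
Step 2 - Add 1: 0000110001
Verification: 1111001111 + 0000110001 = 10000000000; discarding the end carry (carry out of the top bit) leaves the 10-bit value 0000000000, as required for x + (-x)



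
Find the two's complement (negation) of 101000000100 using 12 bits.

Original (sign bit 1, negative): 101000000100
Step 1 - Invert all bits: 010111111011
Step 2 - Add 1: 010111111100
Verification: 101000000100 + 010111111100 = 1000000000000; discarding the end carry (carry out of the top bit) leaves the 12-bit value 000000000000, as required for x + (-x)



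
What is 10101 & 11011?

AND: 1 only when both bits are 1
  10101
& 11011
-------
  10001
Decimal: 21 & 27 = 17



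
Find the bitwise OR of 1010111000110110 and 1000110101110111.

OR: 1 when either bit is 1
  1010111000110110
| 1000110101110111
------------------
  1010111101110111
Decimal: 44598 | 36215 = 44919



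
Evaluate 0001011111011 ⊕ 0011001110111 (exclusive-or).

XOR: 1 when bits differ
  0001011111011
^ 0011001110111
---------------
  0010010001100
Decimal: 763 ^ 1655 = 1164



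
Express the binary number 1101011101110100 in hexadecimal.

Group into 4-bit nibbles from right:
  1101 = D
  0111 = 7
  0111 = 7
  0100 = 4
Result: D774



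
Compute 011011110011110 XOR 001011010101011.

XOR: 1 when bits differ
  011011110011110
^ 001011010101011
-----------------
  010000100110101
Decimal: 14238 ^ 5803 = 8501



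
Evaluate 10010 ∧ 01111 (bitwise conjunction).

AND: 1 only when both bits are 1
  10010
& 01111
-------
  00010
Decimal: 18 & 15 = 2



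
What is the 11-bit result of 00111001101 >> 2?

Original: 00111001101 (decimal 461)
Shift right by 2 positions
Drop the 2 low bits; fill with zeros on the left
Result: 00001110011 (decimal 115)
Equivalent: 461 >> 2 = 461 ÷ 2^2 = 115



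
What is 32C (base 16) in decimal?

Expand by place value (powers of 16):
Digit values: C = 12
32C = 3 × 16^2 + 2 × 16^1 + 12 × 16^0
= 3 × 256 + 2 × 16 + 12 × 1
= 768 + 32 + 12
= 812



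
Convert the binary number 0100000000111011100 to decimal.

Sum of powers of 2 for each 1-bit:
2^2 + 2^3 + 2^4 + 2^6 + 2^7 + 2^8 + 2^17
= 4 + 8 + 16 + 64 + 128 + 256 + 131072
= 131548



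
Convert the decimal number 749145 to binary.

Using repeated division by 2:
749145 ÷ 2 = 374572 remainder 1
374572 ÷ 2 = 187286 remainder 0
187286 ÷ 2 = 93643 remainder 0
93643 ÷ 2 = 46821 remainder 1
46821 ÷ 2 = 23410 remainder 1
23410 ÷ 2 = 11705 remainder 0
11705 ÷ 2 = 5852 remainder 1
5852 ÷ 2 = 2926 remainder 0
2926 ÷ 2 = 1463 remainder 0
1463 ÷ 2 = 731 remainder 1
731 ÷ 2 = 365 remainder 1
365 ÷ 2 = 182 remainder 1
182 ÷ 2 = 91 remainder 0
91 ÷ 2 = 45 remainder 1
45 ÷ 2 = 22 remainder 1
22 ÷ 2 = 11 remainder 0
11 ÷ 2 = 5 remainder 1
5 ÷ 2 = 2 remainder 1
2 ÷ 2 = 1 remainder 0
1 ÷ 2 = 0 remainder 1
Reading remainders bottom to top: 10110110111001011001



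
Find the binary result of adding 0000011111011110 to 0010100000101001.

Add column by column from the right: bit + bit + carry-in; write the sum mod 2, carry 1 when the sum is 2 or 3.
carry:  0001111111110000
        0000011111011110
+       0010100000101001
------------------------
       00011000000000111
(the carry out of the leftmost column, 0, becomes the leading bit)
Decimal check:
  0000011111011110 = 1024 + 512 + 256 + 128 + 64 + 16 + 8 + 4 + 2 = 2014
  0010100000101001 = 8192 + 2048 + 32 + 8 + 1 = 10281
  2014 + 10281 = 12295, and 00011000000000111 = 8192 + 4096 + 4 + 2 + 1 = 12295 ✓



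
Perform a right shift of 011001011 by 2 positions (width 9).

Original: 011001011 (decimal 203)
Shift right by 2 positions
Drop the 2 low bits; fill with zeros on the left
Result: 000110010 (decimal 50)
Equivalent: 203 >> 2 = 203 ÷ 2^2 = 50



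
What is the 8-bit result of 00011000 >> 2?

Original: 00011000 (decimal 24)
Shift right by 2 positions
Drop the 2 low bits; fill with zeros on the left
Result: 00000110 (decimal 6)
Equivalent: 24 >> 2 = 24 ÷ 2^2 = 6



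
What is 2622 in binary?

Using repeated division by 2:
2622 ÷ 2 = 1311 remainder 0
1311 ÷ 2 = 655 remainder 1
655 ÷ 2 = 327 remainder 1
327 ÷ 2 = 163 remainder 1
163 ÷ 2 = 81 remainder 1
81 ÷ 2 = 40 remainder 1
40 ÷ 2 = 20 remainder 0
20 ÷ 2 = 10 remainder 0
10 ÷ 2 = 5 remainder 0
5 ÷ 2 = 2 remainder 1
2 ÷ 2 = 1 remainder 0
1 ÷ 2 = 0 remainder 1
Reading remainders bottom to top: 101000111110



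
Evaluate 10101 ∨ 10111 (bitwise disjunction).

OR: 1 when either bit is 1
  10101
| 10111
-------
  10111
Decimal: 21 | 23 = 23



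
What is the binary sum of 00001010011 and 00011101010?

Add column by column from the right: bit + bit + carry-in; write the sum mod 2, carry 1 when the sum is 2 or 3.
carry:  00110000100
        00001010011
+       00011101010
-------------------
       000100111101
(the carry out of the leftmost column, 0, becomes the leading bit)
Decimal check:
  00001010011 = 64 + 16 + 2 + 1 = 83
  00011101010 = 128 + 64 + 32 + 8 + 2 = 234
  83 + 234 = 317, and 000100111101 = 256 + 32 + 16 + 8 + 4 + 1 = 317 ✓



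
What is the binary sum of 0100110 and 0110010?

Add column by column from the right: bit + bit + carry-in; write the sum mod 2, carry 1 when the sum is 2 or 3.
carry:  1001100
        0100110
+       0110010
---------------
       01011000
(the carry out of the leftmost column, 0, becomes the leading bit)
Decimal check:
  0100110 = 32 + 4 + 2 = 38
  0110010 = 32 + 16 + 2 = 50
  38 + 50 = 88, and 01011000 = 64 + 16 + 8 = 88 ✓



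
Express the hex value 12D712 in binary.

Convert each hex digit to 4 bits:
  1 = 0001
  2 = 0010
  D = 1101
  7 = 0111
  1 = 0001
  2 = 0010
Concatenate: 000100101101011100010010



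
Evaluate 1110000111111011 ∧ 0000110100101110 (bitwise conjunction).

AND: 1 only when both bits are 1
  1110000111111011
& 0000110100101110
------------------
  0000000100101010
Decimal: 57851 & 3374 = 298



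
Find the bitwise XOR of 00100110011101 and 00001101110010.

XOR: 1 when bits differ
  00100110011101
^ 00001101110010
----------------
  00101011101111
Decimal: 2461 ^ 882 = 2799



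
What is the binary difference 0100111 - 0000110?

Method 1 - Direct subtraction (column by column from the right: bit − bit − borrow-in; if negative, add 2 and borrow 1 from the next column):
borrow: 0000000
        0100111
-       0000110
---------------
        0100001

Method 2 - Add two's complement:
Two's complement of 0000110: invert → 1111001, add 1 → 1111010
  0100111
+ 1111010
---------
 10100001  (end carry out of the top bit = 1)
Discarding the end carry: 0100001
Decimal check:
  0100111 = 32 + 4 + 2 + 1 = 39
  0000110 = 4 + 2 = 6
  39 - 6 = 33, and 0100001 = 32 + 1 = 33 ✓



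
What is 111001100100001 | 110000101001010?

OR: 1 when either bit is 1
  111001100100001
| 110000101001010
-----------------
  111001101101011
Decimal: 29473 | 24906 = 29547



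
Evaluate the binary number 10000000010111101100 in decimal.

Sum of powers of 2 for each 1-bit:
2^2 + 2^3 + 2^5 + 2^6 + 2^7 + 2^8 + 2^10 + 2^19
= 4 + 8 + 32 + 64 + 128 + 256 + 1024 + 524288
= 525804



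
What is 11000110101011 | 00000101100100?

OR: 1 when either bit is 1
  11000110101011
| 00000101100100
----------------
  11000111101111
Decimal: 12715 | 356 = 12783



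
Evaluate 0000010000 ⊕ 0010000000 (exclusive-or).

XOR: 1 when bits differ
  0000010000
^ 0010000000
------------
  0010010000
Decimal: 16 ^ 128 = 144



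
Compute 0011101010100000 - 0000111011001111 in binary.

Method 1 - Direct subtraction (column by column from the right: bit − bit − borrow-in; if negative, add 2 and borrow 1 from the next column):
borrow: 0001111110111110
        0011101010100000
-       0000111011001111
------------------------
        0010101111010001

Method 2 - Add two's complement:
Two's complement of 0000111011001111: invert → 1111000100110000, add 1 → 1111000100110001
  0011101010100000
+ 1111000100110001
------------------
 10010101111010001  (end carry out of the top bit = 1)
Discarding the end carry: 0010101111010001
Decimal check:
  0011101010100000 = 8192 + 4096 + 2048 + 512 + 128 + 32 = 15008
  0000111011001111 = 2048 + 1024 + 512 + 128 + 64 + 8 + 4 + 2 + 1 = 3791
  15008 - 3791 = 11217, and 0010101111010001 = 8192 + 2048 + 512 + 256 + 128 + 64 + 16 + 1 = 11217 ✓



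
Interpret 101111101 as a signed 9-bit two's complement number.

Binary: 101111101
Sign bit: 1 (negative)
Invert: 010000010
Add 1:  010000011
Magnitude: 010000011 = 128 + 2 + 1 = 131
Value: -131



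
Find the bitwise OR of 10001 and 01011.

OR: 1 when either bit is 1
  10001
| 01011
-------
  11011
Decimal: 17 | 11 = 27



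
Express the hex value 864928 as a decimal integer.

Expand by place value (powers of 16):
864928 = 8 × 16^5 + 6 × 16^4 + 4 × 16^3 + 9 × 16^2 + 2 × 16^1 + 8 × 16^0
= 8 × 1048576 + 6 × 65536 + 4 × 4096 + 9 × 256 + 2 × 16 + 8 × 1
= 8388608 + 393216 + 16384 + 2304 + 32 + 8
= 8800552



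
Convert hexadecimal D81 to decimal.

Expand by place value (powers of 16):
Digit values: D = 13
D81 = 13 × 16^2 + 8 × 16^1 + 1 × 16^0
= 13 × 256 + 8 × 16 + 1 × 1
= 3328 + 128 + 1
= 3457



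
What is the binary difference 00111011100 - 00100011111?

Method 1 - Direct subtraction (column by column from the right: bit − bit − borrow-in; if negative, add 2 and borrow 1 from the next column):
borrow: 00001111110
        00111011100
-       00100011111
-------------------
        00010111101

Method 2 - Add two's complement:
Two's complement of 00100011111: invert → 11011100000, add 1 → 11011100001
  00111011100
+ 11011100001
-------------
 100010111101  (end carry out of the top bit = 1)
Discarding the end carry: 00010111101
Decimal check:
  00111011100 = 256 + 128 + 64 + 16 + 8 + 4 = 476
  00100011111 = 256 + 16 + 8 + 4 + 2 + 1 = 287
  476 - 287 = 189, and 00010111101 = 128 + 32 + 16 + 8 + 4 + 1 = 189 ✓



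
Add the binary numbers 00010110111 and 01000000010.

Add column by column from the right: bit + bit + carry-in; write the sum mod 2, carry 1 when the sum is 2 or 3.
carry:  00000001100
        00010110111
+       01000000010
-------------------
       001010111001
(the carry out of the leftmost column, 0, becomes the leading bit)
Decimal check:
  00010110111 = 128 + 32 + 16 + 4 + 2 + 1 = 183
  01000000010 = 512 + 2 = 514
  183 + 514 = 697, and 001010111001 = 512 + 128 + 32 + 16 + 8 + 1 = 697 ✓



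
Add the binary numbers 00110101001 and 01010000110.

Add column by column from the right: bit + bit + carry-in; write the sum mod 2, carry 1 when the sum is 2 or 3.
carry:  11100000000
        00110101001
+       01010000110
-------------------
       010000101111
(the carry out of the leftmost column, 0, becomes the leading bit)
Decimal check:
  00110101001 = 256 + 128 + 32 + 8 + 1 = 425
  01010000110 = 512 + 128 + 4 + 2 = 646
  425 + 646 = 1071, and 010000101111 = 1024 + 32 + 8 + 4 + 2 + 1 = 1071 ✓



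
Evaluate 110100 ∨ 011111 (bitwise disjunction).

OR: 1 when either bit is 1
  110100
| 011111
--------
  111111
Decimal: 52 | 31 = 63



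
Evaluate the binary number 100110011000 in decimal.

Sum of powers of 2 for each 1-bit:
2^3 + 2^4 + 2^7 + 2^8 + 2^11
= 8 + 16 + 128 + 256 + 2048
= 2456



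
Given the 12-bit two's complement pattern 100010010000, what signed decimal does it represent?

Binary: 100010010000
Sign bit: 1 (negative)
Invert: 011101101111
Add 1:  011101110000
Magnitude: 011101110000 = 1024 + 512 + 256 + 64 + 32 + 16 = 1904
Value: -1904



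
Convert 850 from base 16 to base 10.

Expand by place value (powers of 16):
850 = 8 × 16^2 + 5 × 16^1 + 0 × 16^0
= 8 × 256 + 5 × 16 + 0 × 1
= 2048 + 80 + 0
= 2128



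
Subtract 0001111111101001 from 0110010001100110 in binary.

Method 1 - Direct subtraction (column by column from the right: bit − bit − borrow-in; if negative, add 2 and borrow 1 from the next column):
borrow: 0011111111110010
        0110010001100110
-       0001111111101001
------------------------
        0100010001111101

Method 2 - Add two's complement:
Two's complement of 0001111111101001: invert → 1110000000010110, add 1 → 1110000000010111
  0110010001100110
+ 1110000000010111
------------------
 10100010001111101  (end carry out of the top bit = 1)
Discarding the end carry: 0100010001111101
Decimal check:
  0110010001100110 = 16384 + 8192 + 1024 + 64 + 32 + 4 + 2 = 25702
  0001111111101001 = 4096 + 2048 + 1024 + 512 + 256 + 128 + 64 + 32 + 8 + 1 = 8169
  25702 - 8169 = 17533, and 0100010001111101 = 16384 + 1024 + 64 + 32 + 16 + 8 + 4 + 1 = 17533 ✓



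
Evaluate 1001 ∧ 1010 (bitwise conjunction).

AND: 1 only when both bits are 1
  1001
& 1010
------
  1000
Decimal: 9 & 10 = 8



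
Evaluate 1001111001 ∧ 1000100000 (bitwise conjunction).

AND: 1 only when both bits are 1
  1001111001
& 1000100000
------------
  1000100000
Decimal: 633 & 544 = 544



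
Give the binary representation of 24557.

Using repeated division by 2:
24557 ÷ 2 = 12278 remainder 1
12278 ÷ 2 = 6139 remainder 0
6139 ÷ 2 = 3069 remainder 1
3069 ÷ 2 = 1534 remainder 1
1534 ÷ 2 = 767 remainder 0
767 ÷ 2 = 383 remainder 1
383 ÷ 2 = 191 remainder 1
191 ÷ 2 = 95 remainder 1
95 ÷ 2 = 47 remainder 1
47 ÷ 2 = 23 remainder 1
23 ÷ 2 = 11 remainder 1
11 ÷ 2 = 5 remainder 1
5 ÷ 2 = 2 remainder 1
2 ÷ 2 = 1 remainder 0
1 ÷ 2 = 0 remainder 1
Reading remainders bottom to top: 101111111101101



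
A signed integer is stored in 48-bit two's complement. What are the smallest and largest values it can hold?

For 48-bit two's complement:
Minimum: -2^47 = -140737488355328
Maximum: 2^47 - 1 = 140737488355327



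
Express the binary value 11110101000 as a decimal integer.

Sum of powers of 2 for each 1-bit:
2^3 + 2^5 + 2^7 + 2^8 + 2^9 + 2^10
= 8 + 32 + 128 + 256 + 512 + 1024
= 1960



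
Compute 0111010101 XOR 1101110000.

XOR: 1 when bits differ
  0111010101
^ 1101110000
------------
  1010100101
Decimal: 469 ^ 880 = 677



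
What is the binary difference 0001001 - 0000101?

Method 1 - Direct subtraction (column by column from the right: bit − bit − borrow-in; if negative, add 2 and borrow 1 from the next column):
borrow: 0001000
        0001001
-       0000101
---------------
        0000100

Method 2 - Add two's complement:
Two's complement of 0000101: invert → 1111010, add 1 → 1111011
  0001001
+ 1111011
---------
 10000100  (end carry out of the top bit = 1)
Discarding the end carry: 0000100
Decimal check:
  0001001 = 8 + 1 = 9
  0000101 = 4 + 1 = 5
  9 - 5 = 4, and 0000100 = 4 ✓



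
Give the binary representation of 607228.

Using repeated division by 2:
607228 ÷ 2 = 303614 remainder 0
303614 ÷ 2 = 151807 remainder 0
151807 ÷ 2 = 75903 remainder 1
75903 ÷ 2 = 37951 remainder 1
37951 ÷ 2 = 18975 remainder 1
18975 ÷ 2 = 9487 remainder 1
9487 ÷ 2 = 4743 remainder 1
4743 ÷ 2 = 2371 remainder 1
2371 ÷ 2 = 1185 remainder 1
1185 ÷ 2 = 592 remainder 1
592 ÷ 2 = 296 remainder 0
296 ÷ 2 = 148 remainder 0
148 ÷ 2 = 74 remainder 0
74 ÷ 2 = 37 remainder 0
37 ÷ 2 = 18 remainder 1
18 ÷ 2 = 9 remainder 0
9 ÷ 2 = 4 remainder 1
4 ÷ 2 = 2 remainder 0
2 ÷ 2 = 1 remainder 0
1 ÷ 2 = 0 remainder 1
Reading remainders bottom to top: 10010100001111111100

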